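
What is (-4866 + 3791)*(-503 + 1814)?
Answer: -1409325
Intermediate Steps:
(-4866 + 3791)*(-503 + 1814) = -1075*1311 = -1409325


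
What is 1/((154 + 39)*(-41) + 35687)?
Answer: 1/27774 ≈ 3.6005e-5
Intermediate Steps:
1/((154 + 39)*(-41) + 35687) = 1/(193*(-41) + 35687) = 1/(-7913 + 35687) = 1/27774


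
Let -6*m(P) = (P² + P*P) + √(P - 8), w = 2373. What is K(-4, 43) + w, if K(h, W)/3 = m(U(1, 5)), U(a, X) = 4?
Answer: 2357 - I ≈ 2357.0 - 1.0*I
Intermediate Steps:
m(P) = -P²/3 - √(-8 + P)/6 (m(P) = -((P² + P*P) + √(P - 8))/6 = -((P² + P²) + √(-8 + P))/6 = -(2*P² + √(-8 + P))/6 = -(√(-8 + P) + 2*P²)/6 = -P²/3 - √(-8 + P)/6)
K(h, W) = -16 - I (K(h, W) = 3*(-⅓*4² - √(-8 + 4)/6) = 3*(-⅓*16 - I/3) = 3*(-16/3 - I/3) = -16 - I)
K(-4, 43) + w = (-16 - I) + 2373 = 2357 - I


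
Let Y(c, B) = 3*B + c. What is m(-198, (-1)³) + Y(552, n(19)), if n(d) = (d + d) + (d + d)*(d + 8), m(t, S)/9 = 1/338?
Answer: 1265481/338 ≈ 3744.0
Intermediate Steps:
m(t, S) = 9/338
n(d) = 2*d + 2*d*(8 + d) (n(d) = 2*d + (2*d)*(8 + d) = 2*d + 2*d*(8 + d))
Y(c, B) = c + 3*B
m(-198, (-1)³) + Y(552, n(19)) = 9/338 + (552 + 3*(2*19*(9 + 19))) = 9/338 + (552 + 3*(2*19*28)) = 9/338 + (552 + 3*1064) = 9/338 + (552 + 3192) = 9/338 + 3744 = 1265481/338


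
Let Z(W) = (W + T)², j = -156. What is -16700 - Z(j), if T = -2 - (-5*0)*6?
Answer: -41664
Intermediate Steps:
T = -2 (T = -2 - 0*6 = -2 - 1*0 = -2 + 0 = -2)
Z(W) = (-2 + W)² (Z(W) = (W - 2)² = (-2 + W)²)
-16700 - Z(j) = -16700 - (-2 - 156)² = -16700 - 1*(-158)² = -16700 - 1*24964 = -16700 - 24964 = -41664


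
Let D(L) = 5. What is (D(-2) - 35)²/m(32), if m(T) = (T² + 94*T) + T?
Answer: 225/1016 ≈ 0.22146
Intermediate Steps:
m(T) = T² + 95*T
(D(-2) - 35)²/m(32) = (5 - 35)²/((32*(95 + 32))) = (-30)²/((32*127)) = 900/4064 = 900*(1/4064) = 225/1016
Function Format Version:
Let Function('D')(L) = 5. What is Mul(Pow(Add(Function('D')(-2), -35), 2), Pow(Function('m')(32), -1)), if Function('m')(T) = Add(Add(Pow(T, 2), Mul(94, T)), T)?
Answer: Rational(225, 1016) ≈ 0.22146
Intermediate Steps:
Function('m')(T) = Add(Pow(T, 2), Mul(95, T))
Mul(Pow(Add(Function('D')(-2), -35), 2), Pow(Function('m')(32), -1)) = Mul(Pow(Add(5, -35), 2), Pow(Mul(32, Add(95, 32)), -1)) = Mul(Pow(-30, 2), Pow(Mul(32, 127), -1)) = Mul(900, Pow(4064, -1)) = Mul(900, Rational(1, 4064)) = Rational(225, 1016)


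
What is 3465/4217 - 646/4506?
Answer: 6444554/9500901 ≈ 0.67831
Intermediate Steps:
3465/4217 - 646/4506 = 3465*(1/4217) - 646*1/4506 = 3465/4217 - 323/2253 = 6444554/9500901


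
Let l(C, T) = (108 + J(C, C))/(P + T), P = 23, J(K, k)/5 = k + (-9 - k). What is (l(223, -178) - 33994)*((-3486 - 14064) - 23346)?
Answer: 215486463168/155 ≈ 1.3902e+9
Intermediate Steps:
J(K, k) = -45 (J(K, k) = 5*(k + (-9 - k)) = 5*(-9) = -45)
l(C, T) = 63/(23 + T) (l(C, T) = (108 - 45)/(23 + T) = 63/(23 + T))
(l(223, -178) - 33994)*((-3486 - 14064) - 23346) = (63/(23 - 178) - 33994)*((-3486 - 14064) - 23346) = (63/(-155) - 33994)*(-17550 - 23346) = (63*(-1/155) - 33994)*(-40896) = (-63/155 - 33994)*(-40896) = -5269133/155*(-40896) = 215486463168/155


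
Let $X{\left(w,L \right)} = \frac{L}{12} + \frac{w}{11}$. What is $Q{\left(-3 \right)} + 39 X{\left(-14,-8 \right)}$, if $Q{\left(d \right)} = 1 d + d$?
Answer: $- \frac{898}{11} \approx -81.636$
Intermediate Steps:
$Q{\left(d \right)} = 2 d$ ($Q{\left(d \right)} = d + d = 2 d$)
$X{\left(w,L \right)} = \frac{w}{11} + \frac{L}{12}$ ($X{\left(w,L \right)} = L \frac{1}{12} + w \frac{1}{11} = \frac{L}{12} + \frac{w}{11} = \frac{w}{11} + \frac{L}{12}$)
$Q{\left(-3 \right)} + 39 X{\left(-14,-8 \right)} = 2 \left(-3\right) + 39 \left(\frac{1}{11} \left(-14\right) + \frac{1}{12} \left(-8\right)\right) = -6 + 39 \left(- \frac{14}{11} - \frac{2}{3}\right) = -6 + 39 \left(- \frac{64}{33}\right) = -6 - \frac{832}{11} = - \frac{898}{11}$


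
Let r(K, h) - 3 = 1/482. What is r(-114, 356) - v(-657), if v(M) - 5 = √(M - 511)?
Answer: -963/482 - 4*I*√73 ≈ -1.9979 - 34.176*I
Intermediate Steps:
r(K, h) = 1447/482 (r(K, h) = 3 + 1/482 = 1447/482)
v(M) = 5 + √(-511 + M) (v(M) = 5 + √(M - 511) = 5 + √(-511 + M))
r(-114, 356) - v(-657) = 1447/482 - (5 + √(-511 - 657)) = 1447/482 - (5 + √(-1168)) = 1447/482 - (5 + 4*I*√73) = 1447/482 + (-5 - 4*I*√73) = -963/482 - 4*I*√73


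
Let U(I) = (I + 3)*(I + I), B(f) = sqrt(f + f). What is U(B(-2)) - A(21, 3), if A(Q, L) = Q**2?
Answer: -449 + 12*I ≈ -449.0 + 12.0*I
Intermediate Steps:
B(f) = sqrt(2)*sqrt(f) (B(f) = sqrt(2*f) = sqrt(2)*sqrt(f))
U(I) = 2*I*(3 + I) (U(I) = (3 + I)*(2*I) = 2*I*(3 + I))
U(B(-2)) - A(21, 3) = 2*(sqrt(2)*sqrt(-2))*(3 + sqrt(2)*sqrt(-2)) - 1*21**2 = 2*(sqrt(2)*(I*sqrt(2)))*(3 + sqrt(2)*(I*sqrt(2))) - 1*441 = 2*(2*I)*(3 + 2*I) - 441 = 4*I*(3 + 2*I) - 441 = -441 + 4*I*(3 + 2*I)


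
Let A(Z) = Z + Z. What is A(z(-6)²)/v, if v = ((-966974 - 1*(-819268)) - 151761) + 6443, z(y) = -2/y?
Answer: -1/1318608 ≈ -7.5838e-7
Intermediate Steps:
A(Z) = 2*Z
v = -293024 (v = ((-966974 + 819268) - 151761) + 6443 = (-147706 - 151761) + 6443 = -299467 + 6443 = -293024)
A(z(-6)²)/v = (2*(-2/(-6))²)/(-293024) = (2*(-2*(-⅙))²)*(-1/293024) = (2*(⅓)²)*(-1/293024) = (2*(⅑))*(-1/293024) = (2/9)*(-1/293024) = -1/1318608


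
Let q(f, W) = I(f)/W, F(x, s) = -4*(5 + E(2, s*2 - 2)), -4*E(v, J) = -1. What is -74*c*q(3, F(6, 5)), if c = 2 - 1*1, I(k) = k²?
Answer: 222/7 ≈ 31.714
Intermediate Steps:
E(v, J) = ¼ (E(v, J) = -¼*(-1) = ¼)
F(x, s) = -21 (F(x, s) = -4*(5 + ¼) = -4*21/4 = -21)
c = 1 (c = 2 - 1 = 1)
q(f, W) = f²/W
-74*c*q(3, F(6, 5)) = -74*3²/(-21) = -74*(-1/21*9) = -74*(-3)/7 = -74*(-3/7) = 222/7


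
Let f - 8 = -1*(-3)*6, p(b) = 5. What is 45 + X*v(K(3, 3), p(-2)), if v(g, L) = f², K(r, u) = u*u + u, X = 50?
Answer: 33845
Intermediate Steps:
f = 26 (f = 8 - 1*(-3)*6 = 8 + 3*6 = 8 + 18 = 26)
K(r, u) = u + u² (K(r, u) = u² + u = u + u²)
v(g, L) = 676 (v(g, L) = 26² = 676)
45 + X*v(K(3, 3), p(-2)) = 45 + 50*676 = 45 + 33800 = 33845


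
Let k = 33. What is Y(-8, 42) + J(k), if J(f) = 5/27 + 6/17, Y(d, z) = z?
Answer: 19525/459 ≈ 42.538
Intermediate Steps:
J(f) = 247/459 (J(f) = 5*(1/27) + 6*(1/17) = 5/27 + 6/17 = 247/459)
Y(-8, 42) + J(k) = 42 + 247/459 = 19525/459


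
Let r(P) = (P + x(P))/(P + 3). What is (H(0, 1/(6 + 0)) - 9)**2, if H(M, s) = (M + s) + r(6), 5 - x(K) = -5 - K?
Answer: 13225/324 ≈ 40.818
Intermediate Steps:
x(K) = 10 + K (x(K) = 5 - (-5 - K) = 5 + (5 + K) = 10 + K)
r(P) = (10 + 2*P)/(3 + P) (r(P) = (P + (10 + P))/(P + 3) = (10 + 2*P)/(3 + P))
H(M, s) = 22/9 + M + s (H(M, s) = (M + s) + 2*(5 + 6)/(3 + 6) = (M + s) + 2*11/9 = (M + s) + 2*(1/9)*11 = (M + s) + 22/9 = 22/9 + M + s)
(H(0, 1/(6 + 0)) - 9)**2 = ((22/9 + 0 + 1/(6 + 0)) - 9)**2 = ((22/9 + 0 + 1/6) - 9)**2 = (47/18 - 9)**2 = (-115/18)**2 = 13225/324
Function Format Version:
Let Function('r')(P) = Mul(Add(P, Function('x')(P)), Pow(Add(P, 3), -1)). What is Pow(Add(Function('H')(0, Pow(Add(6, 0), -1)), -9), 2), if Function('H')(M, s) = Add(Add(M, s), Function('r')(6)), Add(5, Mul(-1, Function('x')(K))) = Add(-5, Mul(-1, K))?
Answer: Rational(13225, 324) ≈ 40.818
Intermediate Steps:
Function('x')(K) = Add(10, K) (Function('x')(K) = Add(5, Mul(-1, Add(-5, Mul(-1, K)))) = Add(5, Add(5, K)) = Add(10, K))
Function('r')(P) = Mul(Pow(Add(3, P), -1), Add(10, Mul(2, P))) (Function('r')(P) = Mul(Add(P, Add(10, P)), Pow(Add(P, 3), -1)) = Mul(Add(10, Mul(2, P)), Pow(Add(3, P), -1)) = Mul(Pow(Add(3, P), -1), Add(10, Mul(2, P))))
Function('H')(M, s) = Add(Rational(22, 9), M, s) (Function('H')(M, s) = Add(Add(M, s), Mul(2, Pow(Add(3, 6), -1), Add(5, 6))) = Add(Add(M, s), Mul(2, Pow(9, -1), 11)) = Add(Add(M, s), Mul(2, Rational(1, 9), 11)) = Add(Add(M, s), Rational(22, 9)) = Add(Rational(22, 9), M, s))
Pow(Add(Function('H')(0, Pow(Add(6, 0), -1)), -9), 2) = Pow(Add(Add(Rational(22, 9), 0, Pow(Add(6, 0), -1)), -9), 2) = Pow(Add(Add(Rational(22, 9), 0, Pow(6, -1)), -9), 2) = Pow(Add(Add(Rational(22, 9), 0, Rational(1, 6)), -9), 2) = Pow(Add(Rational(47, 18), -9), 2) = Pow(Rational(-115, 18), 2) = Rational(13225, 324)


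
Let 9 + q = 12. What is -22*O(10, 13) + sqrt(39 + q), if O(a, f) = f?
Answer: -286 + sqrt(42) ≈ -279.52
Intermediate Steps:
q = 3 (q = -9 + 12 = 3)
-22*O(10, 13) + sqrt(39 + q) = -22*13 + sqrt(39 + 3) = -286 + sqrt(42)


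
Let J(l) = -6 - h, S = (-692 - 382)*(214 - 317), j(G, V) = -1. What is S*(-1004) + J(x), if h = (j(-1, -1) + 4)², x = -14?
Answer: -111064503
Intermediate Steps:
S = 110622 (S = -1074*(-103) = 110622)
h = 9 (h = (-1 + 4)² = 3² = 9)
J(l) = -15 (J(l) = -6 - 1*9 = -6 - 9 = -15)
S*(-1004) + J(x) = 110622*(-1004) - 15 = -111064488 - 15 = -111064503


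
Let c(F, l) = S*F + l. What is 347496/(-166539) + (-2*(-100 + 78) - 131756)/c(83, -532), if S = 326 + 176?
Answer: -6038180872/1141735871 ≈ -5.2886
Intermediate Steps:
S = 502
c(F, l) = l + 502*F (c(F, l) = 502*F + l = l + 502*F)
347496/(-166539) + (-2*(-100 + 78) - 131756)/c(83, -532) = 347496/(-166539) + (-2*(-100 + 78) - 131756)/(-532 + 502*83) = 347496*(-1/166539) + (-2*(-22) - 131756)/(-532 + 41666) = -115832/55513 + (44 - 131756)/41134 = -115832/55513 - 131712*1/41134 = -115832/55513 - 65856/20567 = -6038180872/1141735871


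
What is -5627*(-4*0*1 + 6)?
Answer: -33762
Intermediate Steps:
-5627*(-4*0*1 + 6) = -5627*(0*1 + 6) = -5627*(0 + 6) = -5627*6 = -33762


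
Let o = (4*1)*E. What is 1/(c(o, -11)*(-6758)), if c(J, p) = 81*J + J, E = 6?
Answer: -1/13299744 ≈ -7.5189e-8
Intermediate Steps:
o = 24 (o = (4*1)*6 = 4*6 = 24)
c(J, p) = 82*J
1/(c(o, -11)*(-6758)) = 1/((82*24)*(-6758)) = -1/6758/1968 = (1/1968)*(-1/6758) = -1/13299744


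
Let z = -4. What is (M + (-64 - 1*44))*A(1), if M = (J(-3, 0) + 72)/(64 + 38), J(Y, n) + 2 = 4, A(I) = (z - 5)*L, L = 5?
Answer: 82065/17 ≈ 4827.4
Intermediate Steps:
A(I) = -45 (A(I) = (-4 - 5)*5 = -9*5 = -45)
J(Y, n) = 2 (J(Y, n) = -2 + 4 = 2)
M = 37/51 (M = (2 + 72)/(64 + 38) = 74/102 = 74*(1/102) = 37/51 ≈ 0.72549)
(M + (-64 - 1*44))*A(1) = (37/51 + (-64 - 1*44))*(-45) = (37/51 + (-64 - 44))*(-45) = (37/51 - 108)*(-45) = -5471/51*(-45) = 82065/17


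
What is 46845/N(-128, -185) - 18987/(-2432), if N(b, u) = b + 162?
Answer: 57286299/41344 ≈ 1385.6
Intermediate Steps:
N(b, u) = 162 + b
46845/N(-128, -185) - 18987/(-2432) = 46845/(162 - 128) - 18987/(-2432) = 46845/34 - 18987*(-1/2432) = 46845*(1/34) + 18987/2432 = 46845/34 + 18987/2432 = 57286299/41344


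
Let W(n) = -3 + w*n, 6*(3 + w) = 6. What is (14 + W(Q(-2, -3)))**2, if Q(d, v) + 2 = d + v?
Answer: 625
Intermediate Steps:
w = -2 (w = -3 + (1/6)*6 = -3 + 1 = -2)
Q(d, v) = -2 + d + v (Q(d, v) = -2 + (d + v) = -2 + d + v)
W(n) = -3 - 2*n
(14 + W(Q(-2, -3)))**2 = (14 + (-3 - 2*(-2 - 2 - 3)))**2 = (14 + (-3 - 2*(-7)))**2 = (14 + (-3 + 14))**2 = (14 + 11)**2 = 25**2 = 625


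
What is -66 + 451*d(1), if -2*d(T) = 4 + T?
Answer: -2387/2 ≈ -1193.5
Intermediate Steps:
d(T) = -2 - T/2 (d(T) = -(4 + T)/2 = -2 - T/2)
-66 + 451*d(1) = -66 + 451*(-2 - ½*1) = -66 + 451*(-2 - ½) = -66 + 451*(-5/2) = -66 - 2255/2 = -2387/2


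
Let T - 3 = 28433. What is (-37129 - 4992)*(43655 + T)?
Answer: -3036545011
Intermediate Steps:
T = 28436 (T = 3 + 28433 = 28436)
(-37129 - 4992)*(43655 + T) = (-37129 - 4992)*(43655 + 28436) = -42121*72091 = -3036545011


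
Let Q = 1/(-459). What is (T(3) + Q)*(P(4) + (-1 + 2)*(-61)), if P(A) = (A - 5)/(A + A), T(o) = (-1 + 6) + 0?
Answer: -186961/612 ≈ -305.49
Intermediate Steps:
T(o) = 5 (T(o) = 5 + 0 = 5)
Q = -1/459 ≈ -0.0021787
P(A) = (-5 + A)/(2*A) (P(A) = (-5 + A)/((2*A)) = (-5 + A)*(1/(2*A)) = (-5 + A)/(2*A))
(T(3) + Q)*(P(4) + (-1 + 2)*(-61)) = (5 - 1/459)*((1/2)*(-5 + 4)/4 + (-1 + 2)*(-61)) = 2294*((1/2)*(1/4)*(-1) + 1*(-61))/459 = 2294*(-1/8 - 61)/459 = (2294/459)*(-489/8) = -186961/612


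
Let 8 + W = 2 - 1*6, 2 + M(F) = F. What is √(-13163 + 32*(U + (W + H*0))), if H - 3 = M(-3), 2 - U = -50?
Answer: I*√11883 ≈ 109.01*I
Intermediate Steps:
M(F) = -2 + F
U = 52 (U = 2 - 1*(-50) = 2 + 50 = 52)
H = -2 (H = 3 + (-2 - 3) = 3 - 5 = -2)
W = -12 (W = -8 + (2 - 1*6) = -8 + (2 - 6) = -8 - 4 = -12)
√(-13163 + 32*(U + (W + H*0))) = √(-13163 + 32*(52 + (-12 - 2*0))) = √(-13163 + 32*(52 + (-12 + 0))) = √(-13163 + 32*(52 - 12)) = √(-13163 + 32*40) = √(-13163 + 1280) = √(-11883) = I*√11883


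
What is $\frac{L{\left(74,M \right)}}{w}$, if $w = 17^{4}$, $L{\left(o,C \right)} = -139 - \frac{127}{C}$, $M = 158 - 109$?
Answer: $- \frac{6938}{4092529} \approx -0.0016953$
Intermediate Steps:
$M = 49$ ($M = 158 - 109 = 49$)
$w = 83521$
$\frac{L{\left(74,M \right)}}{w} = \frac{-139 - \frac{127}{49}}{83521} = \left(-139 - \frac{127}{49}\right) \frac{1}{83521} = \left(- \frac{6938}{49}\right) \frac{1}{83521} = - \frac{6938}{4092529}$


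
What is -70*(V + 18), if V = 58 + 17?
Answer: -6510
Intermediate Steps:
V = 75
-70*(V + 18) = -70*(75 + 18) = -70*93 = -6510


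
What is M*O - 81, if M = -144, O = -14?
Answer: 1935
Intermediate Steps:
M*O - 81 = -144*(-14) - 81 = 2016 - 81 = 1935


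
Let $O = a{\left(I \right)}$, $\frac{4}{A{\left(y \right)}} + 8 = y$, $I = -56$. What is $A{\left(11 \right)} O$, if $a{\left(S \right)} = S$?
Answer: $- \frac{224}{3} \approx -74.667$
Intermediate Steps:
$A{\left(y \right)} = \frac{4}{-8 + y}$
$O = -56$
$A{\left(11 \right)} O = \frac{4}{-8 + 11} \left(-56\right) = \frac{4}{3} \left(-56\right) = - \frac{224}{3}$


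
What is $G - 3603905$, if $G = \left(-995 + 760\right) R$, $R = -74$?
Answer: $-3586515$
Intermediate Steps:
$G = 17390$ ($G = \left(-995 + 760\right) \left(-74\right) = \left(-235\right) \left(-74\right) = 17390$)
$G - 3603905 = 17390 - 3603905 = -3586515$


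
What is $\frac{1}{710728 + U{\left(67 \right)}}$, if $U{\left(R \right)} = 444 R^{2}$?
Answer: $\frac{1}{2703844} \approx 3.6984 \cdot 10^{-7}$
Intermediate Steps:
$\frac{1}{710728 + U{\left(67 \right)}} = \frac{1}{710728 + 444 \cdot 67^{2}} = \frac{1}{710728 + 444 \cdot 4489} = \frac{1}{710728 + 1993116} = \frac{1}{2703844}$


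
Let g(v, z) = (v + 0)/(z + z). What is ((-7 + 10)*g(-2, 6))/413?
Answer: -1/826 ≈ -0.0012107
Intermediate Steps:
g(v, z) = v/(2*z) (g(v, z) = v/((2*z)) = v*(1/(2*z)) = v/(2*z))
((-7 + 10)*g(-2, 6))/413 = ((-7 + 10)*((½)*(-2)/6))/413 = (3*((½)*(-2)*(⅙)))*(1/413) = (3*(-⅙))*(1/413) = -½*1/413 = -1/826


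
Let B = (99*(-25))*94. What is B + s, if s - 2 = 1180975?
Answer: 948327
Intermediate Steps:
s = 1180977 (s = 2 + 1180975 = 1180977)
B = -232650 (B = -2475*94 = -232650)
B + s = -232650 + 1180977 = 948327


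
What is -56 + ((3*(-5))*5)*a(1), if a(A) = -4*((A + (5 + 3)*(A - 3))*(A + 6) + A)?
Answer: -31256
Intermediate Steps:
a(A) = -4*A - 4*(-24 + 9*A)*(6 + A) (a(A) = -4*((A + 8*(-3 + A))*(6 + A) + A) = -4*((A + (-24 + 8*A))*(6 + A) + A) = -4*((-24 + 9*A)*(6 + A) + A) = -4*(A + (-24 + 9*A)*(6 + A)) = -4*A - 4*(-24 + 9*A)*(6 + A))
-56 + ((3*(-5))*5)*a(1) = -56 + ((3*(-5))*5)*(576 - 124*1 - 36*1²) = -56 + (-15*5)*(576 - 124 - 36*1) = -56 - 75*(576 - 124 - 36) = -56 - 75*416 = -56 - 31200 = -31256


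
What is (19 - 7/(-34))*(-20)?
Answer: -6530/17 ≈ -384.12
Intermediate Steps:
(19 - 7/(-34))*(-20) = (19 - 7*(-1/34))*(-20) = (19 + 7/34)*(-20) = (653/34)*(-20) = -6530/17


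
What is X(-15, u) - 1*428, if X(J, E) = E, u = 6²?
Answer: -392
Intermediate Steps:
u = 36
X(-15, u) - 1*428 = 36 - 1*428 = 36 - 428 = -392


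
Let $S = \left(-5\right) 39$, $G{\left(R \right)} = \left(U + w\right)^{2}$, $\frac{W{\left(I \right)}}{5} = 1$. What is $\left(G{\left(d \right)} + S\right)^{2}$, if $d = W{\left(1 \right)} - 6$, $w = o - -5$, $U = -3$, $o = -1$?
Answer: $37636$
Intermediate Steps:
$W{\left(I \right)} = 5$ ($W{\left(I \right)} = 5 \cdot 1 = 5$)
$w = 4$ ($w = -1 - -5 = -1 + 5 = 4$)
$d = -1$ ($d = 5 - 6 = -1$)
$G{\left(R \right)} = 1$ ($G{\left(R \right)} = \left(-3 + 4\right)^{2} = 1^{2} = 1$)
$S = -195$
$\left(G{\left(d \right)} + S\right)^{2} = \left(1 - 195\right)^{2} = \left(-194\right)^{2} = 37636$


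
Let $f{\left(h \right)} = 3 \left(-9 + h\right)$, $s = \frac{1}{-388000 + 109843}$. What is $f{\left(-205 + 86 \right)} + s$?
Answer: $- \frac{106812289}{278157} \approx -384.0$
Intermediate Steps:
$s = - \frac{1}{278157}$ ($s = \frac{1}{-278157} = - \frac{1}{278157} \approx -3.5951 \cdot 10^{-6}$)
$f{\left(h \right)} = -27 + 3 h$
$f{\left(-205 + 86 \right)} + s = \left(-27 + 3 \left(-205 + 86\right)\right) - \frac{1}{278157} = \left(-27 + 3 \left(-119\right)\right) - \frac{1}{278157} = \left(-27 - 357\right) - \frac{1}{278157} = -384 - \frac{1}{278157} = - \frac{106812289}{278157}$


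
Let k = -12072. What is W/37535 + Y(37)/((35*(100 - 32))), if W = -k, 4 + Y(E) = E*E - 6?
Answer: 3189657/3573332 ≈ 0.89263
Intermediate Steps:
Y(E) = -10 + E² (Y(E) = -4 + (E*E - 6) = -4 + (E² - 6) = -4 + (-6 + E²) = -10 + E²)
W = 12072 (W = -1*(-12072) = 12072)
W/37535 + Y(37)/((35*(100 - 32))) = 12072/37535 + (-10 + 37²)/((35*(100 - 32))) = 12072*(1/37535) + (-10 + 1369)/((35*68)) = 12072/37535 + 1359/2380 = 3189657/3573332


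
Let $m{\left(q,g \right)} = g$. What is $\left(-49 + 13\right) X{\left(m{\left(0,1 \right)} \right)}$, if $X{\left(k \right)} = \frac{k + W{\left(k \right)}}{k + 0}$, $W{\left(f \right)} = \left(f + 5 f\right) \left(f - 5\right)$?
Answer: $828$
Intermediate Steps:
$W{\left(f \right)} = 6 f \left(-5 + f\right)$
$X{\left(k \right)} = \frac{k + 6 k \left(-5 + k\right)}{k}$ ($X{\left(k \right)} = \frac{k + 6 k \left(-5 + k\right)}{k + 0} = \frac{k + 6 k \left(-5 + k\right)}{k}$)
$\left(-49 + 13\right) X{\left(m{\left(0,1 \right)} \right)} = \left(-49 + 13\right) \left(-29 + 6 \cdot 1\right) = - 36 \left(-29 + 6\right) = \left(-36\right) \left(-23\right) = 828$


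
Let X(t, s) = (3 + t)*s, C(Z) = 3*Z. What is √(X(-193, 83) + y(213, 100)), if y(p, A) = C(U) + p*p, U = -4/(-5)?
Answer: √740035/5 ≈ 172.05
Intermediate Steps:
U = ⅘ (U = -4*(-⅕) = ⅘ ≈ 0.80000)
X(t, s) = s*(3 + t)
y(p, A) = 12/5 + p² (y(p, A) = 3*(⅘) + p*p = 12/5 + p²)
√(X(-193, 83) + y(213, 100)) = √(83*(3 - 193) + (12/5 + 213²)) = √(83*(-190) + (12/5 + 45369)) = √(-15770 + 226857/5) = √(148007/5) = √740035/5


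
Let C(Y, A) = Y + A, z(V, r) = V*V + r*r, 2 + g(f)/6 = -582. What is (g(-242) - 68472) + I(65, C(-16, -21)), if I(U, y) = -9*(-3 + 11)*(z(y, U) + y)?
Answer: -472080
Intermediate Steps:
g(f) = -3504 (g(f) = -12 + 6*(-582) = -12 - 3492 = -3504)
z(V, r) = V² + r²
C(Y, A) = A + Y
I(U, y) = -72*y - 72*U² - 72*y² (I(U, y) = -9*(-3 + 11)*((y² + U²) + y) = -72*((U² + y²) + y) = -72*(y + U² + y²) = -9*(8*y + 8*U² + 8*y²) = -72*y - 72*U² - 72*y²)
(g(-242) - 68472) + I(65, C(-16, -21)) = (-3504 - 68472) + (-72*(-21 - 16) - 72*65² - 72*(-21 - 16)²) = -71976 + (-72*(-37) - 72*4225 - 72*(-37)²) = -71976 + (2664 - 304200 - 72*1369) = -71976 + (2664 - 304200 - 98568) = -71976 - 400104 = -472080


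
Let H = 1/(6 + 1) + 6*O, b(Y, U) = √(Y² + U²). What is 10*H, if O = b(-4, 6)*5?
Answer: 10/7 + 600*√13 ≈ 2164.8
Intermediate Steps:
b(Y, U) = √(U² + Y²)
O = 10*√13 (O = √(6² + (-4)²)*5 = √(36 + 16)*5 = √52*5 = (2*√13)*5 = 10*√13 ≈ 36.056)
H = ⅐ + 60*√13 (H = 1/(6 + 1) + 6*(10*√13) = 1/7 + 60*√13 = ⅐ + 60*√13 ≈ 216.48)
10*H = 10*(⅐ + 60*√13) = 10/7 + 600*√13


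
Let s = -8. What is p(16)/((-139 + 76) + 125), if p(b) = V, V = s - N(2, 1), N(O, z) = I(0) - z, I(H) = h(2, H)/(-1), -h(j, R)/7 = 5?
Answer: -21/31 ≈ -0.67742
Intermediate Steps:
h(j, R) = -35 (h(j, R) = -7*5 = -35)
I(H) = 35 (I(H) = -35/(-1) = -35*(-1) = 35)
N(O, z) = 35 - z
V = -42 (V = -8 - (35 - 1*1) = -8 - (35 - 1) = -8 - 1*34 = -8 - 34 = -42)
p(b) = -42
p(16)/((-139 + 76) + 125) = -42/((-139 + 76) + 125) = -42/(-63 + 125) = -42/62 = -42*1/62 = -21/31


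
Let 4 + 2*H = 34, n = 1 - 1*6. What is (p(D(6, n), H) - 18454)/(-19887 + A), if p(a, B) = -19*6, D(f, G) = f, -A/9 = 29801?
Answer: 2321/36012 ≈ 0.064451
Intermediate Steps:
n = -5 (n = 1 - 6 = -5)
A = -268209 (A = -9*29801 = -268209)
H = 15 (H = -2 + (1/2)*34 = -2 + 17 = 15)
p(a, B) = -114
(p(D(6, n), H) - 18454)/(-19887 + A) = (-114 - 18454)/(-19887 - 268209) = -18568/(-288096) = -18568*(-1/288096) = 2321/36012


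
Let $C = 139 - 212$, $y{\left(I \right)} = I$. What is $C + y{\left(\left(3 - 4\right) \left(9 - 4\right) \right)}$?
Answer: $-78$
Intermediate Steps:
$C = -73$ ($C = 139 - 212 = -73$)
$C + y{\left(\left(3 - 4\right) \left(9 - 4\right) \right)} = -73 + \left(3 - 4\right) \left(9 - 4\right) = -73 - 5 = -78$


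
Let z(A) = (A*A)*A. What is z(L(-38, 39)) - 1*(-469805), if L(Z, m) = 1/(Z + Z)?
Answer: 206233119679/438976 ≈ 4.6981e+5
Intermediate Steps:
L(Z, m) = 1/(2*Z)
z(A) = A³ (z(A) = A²*A = A³)
z(L(-38, 39)) - 1*(-469805) = ((½)/(-38))³ - 1*(-469805) = ((½)*(-1/38))³ + 469805 = (-1/76)³ + 469805 = -1/438976 + 469805 = 206233119679/438976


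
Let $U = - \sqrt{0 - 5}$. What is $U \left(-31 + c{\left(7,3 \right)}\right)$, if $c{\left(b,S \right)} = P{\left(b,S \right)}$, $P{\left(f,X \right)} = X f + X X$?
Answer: $i \sqrt{5} \approx 2.2361 i$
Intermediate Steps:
$P{\left(f,X \right)} = X^{2} + X f$ ($P{\left(f,X \right)} = X f + X^{2} = X^{2} + X f$)
$c{\left(b,S \right)} = S \left(S + b\right)$
$U = - i \sqrt{5}$ ($U = - \sqrt{-5} = - i \sqrt{5} \approx - 2.2361 i$)
$U \left(-31 + c{\left(7,3 \right)}\right) = - i \sqrt{5} \left(-31 + 3 \left(3 + 7\right)\right) = - i \sqrt{5} \left(-31 + 3 \cdot 10\right) = - i \sqrt{5} \left(-31 + 30\right) = - i \sqrt{5} \left(-1\right) = i \sqrt{5}$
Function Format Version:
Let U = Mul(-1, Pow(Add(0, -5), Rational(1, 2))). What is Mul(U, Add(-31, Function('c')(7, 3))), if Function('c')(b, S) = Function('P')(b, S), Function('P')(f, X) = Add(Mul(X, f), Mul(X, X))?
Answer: Mul(I, Pow(5, Rational(1, 2))) ≈ Mul(2.2361, I)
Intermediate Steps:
Function('P')(f, X) = Add(Pow(X, 2), Mul(X, f)) (Function('P')(f, X) = Add(Mul(X, f), Pow(X, 2)) = Add(Pow(X, 2), Mul(X, f)))
Function('c')(b, S) = Mul(S, Add(S, b))
U = Mul(-1, I, Pow(5, Rational(1, 2))) (U = Mul(-1, Pow(-5, Rational(1, 2))) = Mul(-1, Mul(I, Pow(5, Rational(1, 2)))) = Mul(-1, I, Pow(5, Rational(1, 2))) ≈ Mul(-2.2361, I))
Mul(U, Add(-31, Function('c')(7, 3))) = Mul(Mul(-1, I, Pow(5, Rational(1, 2))), Add(-31, Mul(3, Add(3, 7)))) = Mul(Mul(-1, I, Pow(5, Rational(1, 2))), Add(-31, Mul(3, 10))) = Mul(Mul(-1, I, Pow(5, Rational(1, 2))), Add(-31, 30)) = Mul(Mul(-1, I, Pow(5, Rational(1, 2))), -1) = Mul(I, Pow(5, Rational(1, 2)))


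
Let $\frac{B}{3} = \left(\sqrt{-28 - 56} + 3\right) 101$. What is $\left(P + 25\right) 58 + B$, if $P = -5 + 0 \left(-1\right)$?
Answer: $2069 + 606 i \sqrt{21} \approx 2069.0 + 2777.0 i$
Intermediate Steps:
$P = -5$ ($P = -5 + 0 = -5$)
$B = 909 + 606 i \sqrt{21}$ ($B = 3 \left(\sqrt{-28 - 56} + 3\right) 101 = 3 \left(\sqrt{-84} + 3\right) 101 = 3 \left(2 i \sqrt{21} + 3\right) 101 = 3 \left(3 + 2 i \sqrt{21}\right) 101 = 3 \left(303 + 202 i \sqrt{21}\right) = 909 + 606 i \sqrt{21} \approx 909.0 + 2777.0 i$)
$\left(P + 25\right) 58 + B = \left(-5 + 25\right) 58 + \left(909 + 606 i \sqrt{21}\right) = 20 \cdot 58 + \left(909 + 606 i \sqrt{21}\right) = 1160 + \left(909 + 606 i \sqrt{21}\right) = 2069 + 606 i \sqrt{21}$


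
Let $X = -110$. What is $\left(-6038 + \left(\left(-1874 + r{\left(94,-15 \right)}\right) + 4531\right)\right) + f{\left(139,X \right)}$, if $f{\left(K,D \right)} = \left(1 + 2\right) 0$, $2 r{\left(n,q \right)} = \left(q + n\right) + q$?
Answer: $-3349$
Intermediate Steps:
$r{\left(n,q \right)} = q + \frac{n}{2}$ ($r{\left(n,q \right)} = \frac{\left(q + n\right) + q}{2} = \frac{\left(n + q\right) + q}{2} = \frac{n + 2 q}{2} = q + \frac{n}{2}$)
$f{\left(K,D \right)} = 0$ ($f{\left(K,D \right)} = 3 \cdot 0 = 0$)
$\left(-6038 + \left(\left(-1874 + r{\left(94,-15 \right)}\right) + 4531\right)\right) + f{\left(139,X \right)} = \left(-6038 + \left(\left(-1874 + \left(-15 + \frac{1}{2} \cdot 94\right)\right) + 4531\right)\right) + 0 = \left(-6038 + \left(\left(-1874 + \left(-15 + 47\right)\right) + 4531\right)\right) + 0 = \left(-6038 + \left(\left(-1874 + 32\right) + 4531\right)\right) + 0 = \left(-6038 + \left(-1842 + 4531\right)\right) + 0 = \left(-6038 + 2689\right) + 0 = -3349 + 0 = -3349$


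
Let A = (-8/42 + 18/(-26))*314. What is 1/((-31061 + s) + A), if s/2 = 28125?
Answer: 273/6800923 ≈ 4.0142e-5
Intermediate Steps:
s = 56250 (s = 2*28125 = 56250)
A = -75674/273 (A = (-8*1/42 + 18*(-1/26))*314 = (-4/21 - 9/13)*314 = -241/273*314 = -75674/273 ≈ -277.19)
1/((-31061 + s) + A) = 1/((-31061 + 56250) - 75674/273) = 1/(25189 - 75674/273) = 1/(6800923/273) = 273/6800923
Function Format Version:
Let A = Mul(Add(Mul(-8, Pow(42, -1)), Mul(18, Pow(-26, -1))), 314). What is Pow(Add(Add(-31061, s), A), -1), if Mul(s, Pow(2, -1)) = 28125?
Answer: Rational(273, 6800923) ≈ 4.0142e-5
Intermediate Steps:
s = 56250 (s = Mul(2, 28125) = 56250)
A = Rational(-75674, 273) (A = Mul(Add(Mul(-8, Rational(1, 42)), Mul(18, Rational(-1, 26))), 314) = Mul(Add(Rational(-4, 21), Rational(-9, 13)), 314) = Mul(Rational(-241, 273), 314) = Rational(-75674, 273) ≈ -277.19)
Pow(Add(Add(-31061, s), A), -1) = Pow(Add(Add(-31061, 56250), Rational(-75674, 273)), -1) = Pow(Add(25189, Rational(-75674, 273)), -1) = Pow(Rational(6800923, 273), -1) = Rational(273, 6800923)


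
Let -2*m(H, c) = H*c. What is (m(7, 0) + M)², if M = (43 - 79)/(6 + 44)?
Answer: 324/625 ≈ 0.51840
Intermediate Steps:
m(H, c) = -H*c/2
M = -18/25 (M = -36/50 = -36*1/50 = -18/25 ≈ -0.72000)
(m(7, 0) + M)² = (-½*7*0 - 18/25)² = (0 - 18/25)² = (-18/25)² = 324/625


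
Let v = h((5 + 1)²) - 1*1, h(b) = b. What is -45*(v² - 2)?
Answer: -55035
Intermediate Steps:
v = 35 (v = (5 + 1)² - 1*1 = 6² - 1 = 36 - 1 = 35)
-45*(v² - 2) = -45*(35² - 2) = -45*(1225 - 2) = -45*1223 = -55035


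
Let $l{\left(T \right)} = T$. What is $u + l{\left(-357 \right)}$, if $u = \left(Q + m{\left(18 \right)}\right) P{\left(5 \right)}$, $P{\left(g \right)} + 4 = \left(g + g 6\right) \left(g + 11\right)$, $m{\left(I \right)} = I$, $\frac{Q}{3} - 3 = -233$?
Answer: $-373989$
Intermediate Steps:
$Q = -690$ ($Q = 9 + 3 \left(-233\right) = 9 - 699 = -690$)
$P{\left(g \right)} = -4 + 7 g \left(11 + g\right)$ ($P{\left(g \right)} = -4 + \left(g + g 6\right) \left(g + 11\right) = -4 + \left(g + 6 g\right) \left(11 + g\right) = -4 + 7 g \left(11 + g\right)$)
$u = -373632$ ($u = \left(-690 + 18\right) \left(-4 + 7 \cdot 5^{2} + 77 \cdot 5\right) = - 672 \left(-4 + 7 \cdot 25 + 385\right) = - 672 \left(-4 + 175 + 385\right) = \left(-672\right) 556 = -373632$)
$u + l{\left(-357 \right)} = -373632 - 357 = -373989$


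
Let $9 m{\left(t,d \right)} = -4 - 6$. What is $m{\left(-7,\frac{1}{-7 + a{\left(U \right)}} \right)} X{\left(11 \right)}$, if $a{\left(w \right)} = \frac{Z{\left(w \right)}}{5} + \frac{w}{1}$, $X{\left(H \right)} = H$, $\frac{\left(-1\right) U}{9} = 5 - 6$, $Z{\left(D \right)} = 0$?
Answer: $- \frac{110}{9} \approx -12.222$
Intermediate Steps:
$U = 9$ ($U = - 9 \left(5 - 6\right) = \left(-9\right) \left(-1\right) = 9$)
$a{\left(w \right)} = w$ ($a{\left(w \right)} = \frac{0}{5} + \frac{w}{1} = 0 \cdot \frac{1}{5} + w 1 = 0 + w = w$)
$m{\left(t,d \right)} = - \frac{10}{9}$ ($m{\left(t,d \right)} = \frac{-4 - 6}{9} = \frac{1}{9} \left(-10\right) = - \frac{10}{9}$)
$m{\left(-7,\frac{1}{-7 + a{\left(U \right)}} \right)} X{\left(11 \right)} = \left(- \frac{10}{9}\right) 11 = - \frac{110}{9}$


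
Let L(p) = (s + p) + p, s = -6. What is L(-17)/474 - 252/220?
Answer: -16031/13035 ≈ -1.2298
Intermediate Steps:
L(p) = -6 + 2*p (L(p) = (-6 + p) + p = -6 + 2*p)
L(-17)/474 - 252/220 = (-6 + 2*(-17))/474 - 252/220 = (-6 - 34)*(1/474) - 252*1/220 = -40*1/474 - 63/55 = -20/237 - 63/55 = -16031/13035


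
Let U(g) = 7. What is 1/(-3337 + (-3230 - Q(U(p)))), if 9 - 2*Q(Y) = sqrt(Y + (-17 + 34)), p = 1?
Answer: -8762/57579475 - 4*sqrt(6)/172738425 ≈ -0.00015223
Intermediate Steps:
Q(Y) = 9/2 - sqrt(17 + Y)/2 (Q(Y) = 9/2 - sqrt(Y + (-17 + 34))/2 = 9/2 - sqrt(Y + 17)/2 = 9/2 - sqrt(17 + Y)/2)
1/(-3337 + (-3230 - Q(U(p)))) = 1/(-3337 + (-3230 - (9/2 - sqrt(17 + 7)/2))) = 1/(-3337 + (-3230 - (9/2 - sqrt(6)))) = 1/(-3337 + (-3230 + (-9/2 + sqrt(6)))) = 1/(-3337 + (-6469/2 + sqrt(6))) = 1/(-13143/2 + sqrt(6))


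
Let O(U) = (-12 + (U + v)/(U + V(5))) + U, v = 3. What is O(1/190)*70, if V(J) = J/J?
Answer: -2287593/3629 ≈ -630.36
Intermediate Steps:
V(J) = 1
O(U) = -12 + U + (3 + U)/(1 + U) (O(U) = (-12 + (U + 3)/(U + 1)) + U = (-12 + (3 + U)/(1 + U)) + U = -12 + U + (3 + U)/(1 + U))
O(1/190)*70 = ((-9 + (1/190)**2 - 10/190)/(1 + 1/190))*70 = ((-9 + (1/190)**2 - 10*1/190)/(1 + 1/190))*70 = ((-9 + 1/36100 - 1/19)/(191/190))*70 = ((190/191)*(-326799/36100))*70 = -326799/36290*70 = -2287593/3629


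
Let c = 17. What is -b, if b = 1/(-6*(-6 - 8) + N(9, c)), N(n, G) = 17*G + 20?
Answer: -1/393 ≈ -0.0025445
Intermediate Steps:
N(n, G) = 20 + 17*G
b = 1/393 (b = 1/(-6*(-6 - 8) + (20 + 17*17)) = 1/(-6*(-14) + (20 + 289)) = 1/(84 + 309) = 1/393 ≈ 0.0025445)
-b = -1*1/393 = -1/393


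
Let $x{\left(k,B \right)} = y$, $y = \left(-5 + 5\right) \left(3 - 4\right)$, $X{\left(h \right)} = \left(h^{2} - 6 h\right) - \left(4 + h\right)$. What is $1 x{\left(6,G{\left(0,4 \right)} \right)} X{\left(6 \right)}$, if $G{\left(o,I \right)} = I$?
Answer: $0$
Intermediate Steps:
$X{\left(h \right)} = -4 + h^{2} - 7 h$
$y = 0$ ($y = 0 \left(-1\right) = 0$)
$x{\left(k,B \right)} = 0$
$1 x{\left(6,G{\left(0,4 \right)} \right)} X{\left(6 \right)} = 1 \cdot 0 \left(-4 + 6^{2} - 42\right) = 0 \left(-4 + 36 - 42\right) = 0 \left(-10\right) = 0$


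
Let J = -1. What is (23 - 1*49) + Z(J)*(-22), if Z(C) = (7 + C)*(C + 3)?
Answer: -290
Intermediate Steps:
Z(C) = (3 + C)*(7 + C) (Z(C) = (7 + C)*(3 + C) = (3 + C)*(7 + C))
(23 - 1*49) + Z(J)*(-22) = (23 - 1*49) + (21 + (-1)² + 10*(-1))*(-22) = (23 - 49) + (21 + 1 - 10)*(-22) = -26 + 12*(-22) = -26 - 264 = -290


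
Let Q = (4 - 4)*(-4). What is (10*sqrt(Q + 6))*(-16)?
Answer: -160*sqrt(6) ≈ -391.92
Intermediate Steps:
Q = 0 (Q = 0*(-4) = 0)
(10*sqrt(Q + 6))*(-16) = (10*sqrt(0 + 6))*(-16) = (10*sqrt(6))*(-16) = -160*sqrt(6)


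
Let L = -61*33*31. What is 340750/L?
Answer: -340750/62403 ≈ -5.4605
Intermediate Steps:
L = -62403 (L = -2013*31 = -62403)
340750/L = 340750/(-62403) = 340750*(-1/62403) = -340750/62403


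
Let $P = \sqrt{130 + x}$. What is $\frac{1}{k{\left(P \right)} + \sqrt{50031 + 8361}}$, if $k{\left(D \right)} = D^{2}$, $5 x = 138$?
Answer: $- \frac{985}{209714} + \frac{75 \sqrt{1622}}{419428} \approx 0.0025047$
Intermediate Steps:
$x = \frac{138}{5}$ ($x = \frac{1}{5} \cdot 138 = \frac{138}{5} \approx 27.6$)
$P = \frac{2 \sqrt{985}}{5}$ ($P = \sqrt{130 + \frac{138}{5}} = \sqrt{\frac{788}{5}} = \frac{2 \sqrt{985}}{5} \approx 12.554$)
$\frac{1}{k{\left(P \right)} + \sqrt{50031 + 8361}} = \frac{1}{\left(\frac{2 \sqrt{985}}{5}\right)^{2} + \sqrt{50031 + 8361}} = \frac{1}{\frac{788}{5} + \sqrt{58392}} = \frac{1}{\frac{788}{5} + 6 \sqrt{1622}}$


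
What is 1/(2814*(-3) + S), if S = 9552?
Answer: 1/1110 ≈ 0.00090090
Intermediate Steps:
1/(2814*(-3) + S) = 1/(2814*(-3) + 9552) = 1/(-8442 + 9552) = 1/1110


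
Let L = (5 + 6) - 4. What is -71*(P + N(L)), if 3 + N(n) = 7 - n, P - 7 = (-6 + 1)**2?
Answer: -2059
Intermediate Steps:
L = 7 (L = 11 - 4 = 7)
P = 32 (P = 7 + (-6 + 1)**2 = 7 + (-5)**2 = 7 + 25 = 32)
N(n) = 4 - n (N(n) = -3 + (7 - n) = 4 - n)
-71*(P + N(L)) = -71*(32 + (4 - 1*7)) = -71*(32 + (4 - 7)) = -71*(32 - 3) = -71*29 = -2059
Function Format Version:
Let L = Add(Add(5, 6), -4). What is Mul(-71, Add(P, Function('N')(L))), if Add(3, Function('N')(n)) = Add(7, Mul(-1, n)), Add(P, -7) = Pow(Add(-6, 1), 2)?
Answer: -2059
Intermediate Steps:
L = 7 (L = Add(11, -4) = 7)
P = 32 (P = Add(7, Pow(Add(-6, 1), 2)) = Add(7, Pow(-5, 2)) = Add(7, 25) = 32)
Function('N')(n) = Add(4, Mul(-1, n)) (Function('N')(n) = Add(-3, Add(7, Mul(-1, n))) = Add(4, Mul(-1, n)))
Mul(-71, Add(P, Function('N')(L))) = Mul(-71, Add(32, Add(4, Mul(-1, 7)))) = Mul(-71, Add(32, Add(4, -7))) = Mul(-71, Add(32, -3)) = Mul(-71, 29) = -2059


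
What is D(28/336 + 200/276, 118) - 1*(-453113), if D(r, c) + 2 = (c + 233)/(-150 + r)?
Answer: 18657654771/41177 ≈ 4.5311e+5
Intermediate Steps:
D(r, c) = -2 + (233 + c)/(-150 + r) (D(r, c) = -2 + (c + 233)/(-150 + r) = -2 + (233 + c)/(-150 + r))
D(28/336 + 200/276, 118) - 1*(-453113) = (533 + 118 - 2*(28/336 + 200/276))/(-150 + (28/336 + 200/276)) - 1*(-453113) = (533 + 118 - 2*(28*(1/336) + 200*(1/276)))/(-150 + (28*(1/336) + 200*(1/276))) + 453113 = (533 + 118 - 2*(1/12 + 50/69))/(-150 + (1/12 + 50/69)) + 453113 = (533 + 118 - 2*223/276)/(-150 + 223/276) + 453113 = (533 + 118 - 223/138)/(-41177/276) + 453113 = -276/41177*89615/138 + 453113 = -179230/41177 + 453113 = 18657654771/41177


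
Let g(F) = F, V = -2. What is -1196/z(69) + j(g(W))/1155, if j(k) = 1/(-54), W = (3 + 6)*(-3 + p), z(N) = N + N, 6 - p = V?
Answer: -540541/62370 ≈ -8.6667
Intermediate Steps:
p = 8 (p = 6 - 1*(-2) = 6 + 2 = 8)
z(N) = 2*N
W = 45 (W = (3 + 6)*(-3 + 8) = 9*5 = 45)
j(k) = -1/54
-1196/z(69) + j(g(W))/1155 = -1196/(2*69) - 1/54/1155 = -1196/138 - 1/54*1/1155 = -1196*1/138 - 1/62370 = -26/3 - 1/62370 = -540541/62370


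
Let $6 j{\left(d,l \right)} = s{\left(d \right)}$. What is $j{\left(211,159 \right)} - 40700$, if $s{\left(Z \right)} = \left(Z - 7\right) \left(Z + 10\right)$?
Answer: $-33186$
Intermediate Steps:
$s{\left(Z \right)} = \left(-7 + Z\right) \left(10 + Z\right)$
$j{\left(d,l \right)} = - \frac{35}{3} + \frac{d}{2} + \frac{d^{2}}{6}$ ($j{\left(d,l \right)} = \frac{-70 + d^{2} + 3 d}{6} = - \frac{35}{3} + \frac{d}{2} + \frac{d^{2}}{6}$)
$j{\left(211,159 \right)} - 40700 = \left(- \frac{35}{3} + \frac{1}{2} \cdot 211 + \frac{211^{2}}{6}\right) - 40700 = \left(- \frac{35}{3} + \frac{211}{2} + \frac{1}{6} \cdot 44521\right) - 40700 = \left(- \frac{35}{3} + \frac{211}{2} + \frac{44521}{6}\right) - 40700 = 7514 - 40700 = -33186$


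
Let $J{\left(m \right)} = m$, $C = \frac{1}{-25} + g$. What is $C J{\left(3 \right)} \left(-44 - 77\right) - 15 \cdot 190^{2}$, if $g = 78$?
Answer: $- \frac{14244987}{25} \approx -5.698 \cdot 10^{5}$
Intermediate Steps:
$C = \frac{1949}{25}$ ($C = \frac{1}{-25} + 78 = - \frac{1}{25} + 78 = \frac{1949}{25} \approx 77.96$)
$C J{\left(3 \right)} \left(-44 - 77\right) - 15 \cdot 190^{2} = \frac{1949}{25} \cdot 3 \left(-44 - 77\right) - 15 \cdot 190^{2} = \frac{5847}{25} \left(-121\right) - 541500 = - \frac{707487}{25} - 541500 = - \frac{14244987}{25}$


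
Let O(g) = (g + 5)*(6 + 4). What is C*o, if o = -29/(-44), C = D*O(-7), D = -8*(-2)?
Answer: -2320/11 ≈ -210.91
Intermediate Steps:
O(g) = 50 + 10*g (O(g) = (5 + g)*10 = 50 + 10*g)
D = 16
C = -320 (C = 16*(50 + 10*(-7)) = 16*(50 - 70) = 16*(-20) = -320)
o = 29/44 (o = -29*(-1/44) = 29/44 ≈ 0.65909)
C*o = -320*29/44 = -2320/11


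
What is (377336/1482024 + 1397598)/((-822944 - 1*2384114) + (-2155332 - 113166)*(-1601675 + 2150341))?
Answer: -258909269461/230575318869783678 ≈ -1.1229e-6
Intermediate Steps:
(377336/1482024 + 1397598)/((-822944 - 1*2384114) + (-2155332 - 113166)*(-1601675 + 2150341)) = (377336*(1/1482024) + 1397598)/((-822944 - 2384114) - 2268498*548666) = (47167/185253 + 1397598)/(-3207058 - 1244647723668) = (258909269461/185253)/(-1244650930726) = (258909269461/185253)*(-1/1244650930726) = -258909269461/230575318869783678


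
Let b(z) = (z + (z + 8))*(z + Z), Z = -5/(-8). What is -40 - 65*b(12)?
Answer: -26300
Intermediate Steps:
Z = 5/8 (Z = -5*(-⅛) = 5/8 ≈ 0.62500)
b(z) = (8 + 2*z)*(5/8 + z) (b(z) = (z + (z + 8))*(z + 5/8) = (z + (8 + z))*(5/8 + z) = (8 + 2*z)*(5/8 + z))
-40 - 65*b(12) = -40 - 65*(5 + 2*12² + (37/4)*12) = -40 - 65*(5 + 2*144 + 111) = -40 - 65*(5 + 288 + 111) = -40 - 65*404 = -40 - 26260 = -26300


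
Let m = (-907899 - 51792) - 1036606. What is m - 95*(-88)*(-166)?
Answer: -3384057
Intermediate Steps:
m = -1996297 (m = -959691 - 1036606 = -1996297)
m - 95*(-88)*(-166) = -1996297 - 95*(-88)*(-166) = -1996297 + 8360*(-166) = -1996297 - 1387760 = -3384057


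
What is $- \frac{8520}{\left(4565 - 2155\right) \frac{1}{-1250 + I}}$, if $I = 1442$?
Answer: $- \frac{163584}{241} \approx -678.77$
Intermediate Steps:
$- \frac{8520}{\left(4565 - 2155\right) \frac{1}{-1250 + I}} = - \frac{8520}{\left(4565 - 2155\right) \frac{1}{-1250 + 1442}} = - \frac{8520}{2410 \cdot \frac{1}{192}} = - \frac{8520}{\frac{1205}{96}} = \left(-8520\right) \frac{96}{1205} = - \frac{163584}{241}$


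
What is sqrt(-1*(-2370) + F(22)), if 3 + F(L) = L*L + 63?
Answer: sqrt(2914) ≈ 53.981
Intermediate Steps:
F(L) = 60 + L**2 (F(L) = -3 + (L*L + 63) = -3 + (L**2 + 63) = -3 + (63 + L**2) = 60 + L**2)
sqrt(-1*(-2370) + F(22)) = sqrt(-1*(-2370) + (60 + 22**2)) = sqrt(2370 + (60 + 484)) = sqrt(2370 + 544) = sqrt(2914)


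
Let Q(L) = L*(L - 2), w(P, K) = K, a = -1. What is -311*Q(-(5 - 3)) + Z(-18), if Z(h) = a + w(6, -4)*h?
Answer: -2417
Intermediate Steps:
Z(h) = -1 - 4*h
Q(L) = L*(-2 + L)
-311*Q(-(5 - 3)) + Z(-18) = -311*(-(5 - 3))*(-2 - (5 - 3)) + (-1 - 4*(-18)) = -311*(-1*2)*(-2 - 1*2) + (-1 + 72) = -(-622)*(-2 - 2) + 71 = -(-622)*(-4) + 71 = -311*8 + 71 = -2488 + 71 = -2417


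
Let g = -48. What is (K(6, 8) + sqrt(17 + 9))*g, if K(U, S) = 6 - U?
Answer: -48*sqrt(26) ≈ -244.75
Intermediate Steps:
(K(6, 8) + sqrt(17 + 9))*g = ((6 - 1*6) + sqrt(17 + 9))*(-48) = ((6 - 6) + sqrt(26))*(-48) = (0 + sqrt(26))*(-48) = sqrt(26)*(-48) = -48*sqrt(26)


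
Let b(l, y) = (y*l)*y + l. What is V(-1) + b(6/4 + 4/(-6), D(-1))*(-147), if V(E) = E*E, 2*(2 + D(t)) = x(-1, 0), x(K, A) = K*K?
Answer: -3177/8 ≈ -397.13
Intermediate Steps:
x(K, A) = K²
D(t) = -3/2 (D(t) = -2 + (½)*(-1)² = -2 + (½)*1 = -2 + ½ = -3/2)
V(E) = E²
b(l, y) = l + l*y² (b(l, y) = (l*y)*y + l = l*y² + l = l + l*y²)
V(-1) + b(6/4 + 4/(-6), D(-1))*(-147) = (-1)² + ((6/4 + 4/(-6))*(1 + (-3/2)²))*(-147) = 1 + ((6*(¼) + 4*(-⅙))*(1 + 9/4))*(-147) = 1 + ((3/2 - ⅔)*(13/4))*(-147) = 1 + ((⅚)*(13/4))*(-147) = 1 + (65/24)*(-147) = 1 - 3185/8 = -3177/8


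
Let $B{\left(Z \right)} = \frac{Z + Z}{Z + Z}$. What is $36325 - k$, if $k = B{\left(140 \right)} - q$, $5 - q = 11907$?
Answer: $24422$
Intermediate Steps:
$q = -11902$ ($q = 5 - 11907 = -11902$)
$B{\left(Z \right)} = 1$ ($B{\left(Z \right)} = \frac{2 Z}{2 Z} = 2 Z \frac{1}{2 Z} = 1$)
$k = 11903$ ($k = 1 - -11902 = 1 + 11902 = 11903$)
$36325 - k = 36325 - 11903 = 24422$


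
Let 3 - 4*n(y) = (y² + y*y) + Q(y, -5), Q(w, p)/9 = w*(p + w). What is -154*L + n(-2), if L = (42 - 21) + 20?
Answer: -25387/4 ≈ -6346.8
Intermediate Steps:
Q(w, p) = 9*w*(p + w) (Q(w, p) = 9*(w*(p + w)) = 9*w*(p + w))
L = 41 (L = 21 + 20 = 41)
n(y) = ¾ - y²/2 - 9*y*(-5 + y)/4 (n(y) = ¾ - ((y² + y*y) + 9*y*(-5 + y))/4 = ¾ - ((y² + y²) + 9*y*(-5 + y))/4 = ¾ - (2*y² + 9*y*(-5 + y))/4 = ¾ + (-y²/2 - 9*y*(-5 + y)/4) = ¾ - y²/2 - 9*y*(-5 + y)/4)
-154*L + n(-2) = -154*41 + (¾ - 11/4*(-2)² + (45/4)*(-2)) = -6314 + (¾ - 11/4*4 - 45/2) = -6314 + (¾ - 11 - 45/2) = -6314 - 131/4 = -25387/4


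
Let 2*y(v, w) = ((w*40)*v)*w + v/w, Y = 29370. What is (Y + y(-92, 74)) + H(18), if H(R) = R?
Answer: -371718747/37 ≈ -1.0046e+7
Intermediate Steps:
y(v, w) = v/(2*w) + 20*v*w² (y(v, w) = (((w*40)*v)*w + v/w)/2 = (((40*w)*v)*w + v/w)/2 = ((40*v*w)*w + v/w)/2 = (40*v*w² + v/w)/2 = (v/w + 40*v*w²)/2 = v/(2*w) + 20*v*w²)
(Y + y(-92, 74)) + H(18) = (29370 + (½)*(-92)*(1 + 40*74³)/74) + 18 = (29370 + (½)*(-92)*(1/74)*(1 + 40*405224)) + 18 = (29370 + (½)*(-92)*(1/74)*(1 + 16208960)) + 18 = (29370 + (½)*(-92)*(1/74)*16208961) + 18 = (29370 - 372806103/37) + 18 = -371719413/37 + 18 = -371718747/37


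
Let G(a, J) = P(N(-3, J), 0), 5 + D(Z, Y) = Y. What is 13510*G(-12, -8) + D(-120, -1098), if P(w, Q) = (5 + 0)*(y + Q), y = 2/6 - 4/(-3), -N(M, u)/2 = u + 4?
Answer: 334441/3 ≈ 1.1148e+5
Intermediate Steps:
N(M, u) = -8 - 2*u (N(M, u) = -2*(u + 4) = -2*(4 + u) = -8 - 2*u)
D(Z, Y) = -5 + Y
y = 5/3 (y = 2*(1/6) - 4*(-1/3) = 1/3 + 4/3 = 5/3 ≈ 1.6667)
P(w, Q) = 25/3 + 5*Q (P(w, Q) = (5 + 0)*(5/3 + Q) = 5*(5/3 + Q) = 25/3 + 5*Q)
G(a, J) = 25/3 (G(a, J) = 25/3 + 5*0 = 25/3 + 0 = 25/3)
13510*G(-12, -8) + D(-120, -1098) = 13510*(25/3) + (-5 - 1098) = 337750/3 - 1103 = 334441/3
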